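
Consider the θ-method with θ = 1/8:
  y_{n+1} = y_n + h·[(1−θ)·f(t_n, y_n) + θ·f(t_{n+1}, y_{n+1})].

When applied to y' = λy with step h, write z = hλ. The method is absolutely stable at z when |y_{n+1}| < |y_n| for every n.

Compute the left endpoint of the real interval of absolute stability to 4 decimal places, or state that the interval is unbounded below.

Set f=λy, z=hλ:
  y_{n+1} = y_n + z·[7/8·y_n + 1/8·y_{n+1}] ⇒ (1 − 1/8z)y_{n+1} = (1 + 7/8z)y_n
  Hence R(z) = (1 + 7/8z)/(1 − 1/8z).

Boundary: |R(x)|=1, x<0.
x=-0.34: |R|=0.6739
R=−1: 1+7/8x = −1+1/8x ⇒ -3/4x=2 ⇒ x=2/(-3/4)=-2.6667
Confirm numerically:
  x=-1.948: |R|=0.56655 <1
  x=-1.369: |R|=0.16896 <1
  x=-3.029: |R|=1.19712 >1
  x=-3.002: |R|=1.18288 >1
So |R|<1 on (-2.6667, 0).

left endpoint -2.6667.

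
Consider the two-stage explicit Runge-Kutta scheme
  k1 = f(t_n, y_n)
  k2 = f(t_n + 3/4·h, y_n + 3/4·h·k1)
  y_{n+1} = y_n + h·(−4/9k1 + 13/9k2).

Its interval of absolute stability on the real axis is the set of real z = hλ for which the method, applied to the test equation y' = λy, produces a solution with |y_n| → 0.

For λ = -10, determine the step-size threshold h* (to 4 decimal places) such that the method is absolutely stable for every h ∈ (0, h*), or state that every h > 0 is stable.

Set f=λy, z=hλ:
  k1=λy_n ⇒ h·k1=z·y_n;  k2=λ(1+3/4z)y_n ⇒ h·k2=z(1+3/4z)y_n
  y_{n+1}/y_n = 1 − 4/9z + 13/9z(1+3/4z) = 1 + z + 13/12z²
  ⇒ R(z) = 1 + z + 13/12z².

Boundary: |R(x)|=1, x<0.
x=-1.66: |R|=2.3252
R=1: x+13/12x²=0 ⇒ x=−12/13=-0.9231; min R=1−1/(4·13/12)=0.7692>−1
Confirm numerically:
  x=-0.755: |R|=0.86253 <1
  x=-0.618: |R|=0.79575 <1
  x=-0.403: |R|=0.77294 <1
  x=-1.081: |R|=1.18494 >1
  x=-0.964: |R|=1.04274 >1
Interval (-0.9231, 0).

(-0.9231,0); λ=-10 ⇒ h* = (12/13)/10 = 0.0923.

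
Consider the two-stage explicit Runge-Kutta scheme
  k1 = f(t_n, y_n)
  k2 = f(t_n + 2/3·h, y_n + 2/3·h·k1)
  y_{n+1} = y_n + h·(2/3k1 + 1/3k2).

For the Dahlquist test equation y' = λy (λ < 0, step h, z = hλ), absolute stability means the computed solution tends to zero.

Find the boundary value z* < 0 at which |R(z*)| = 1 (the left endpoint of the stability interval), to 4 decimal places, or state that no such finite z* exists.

Set f=λy, z=hλ:
  k1=λy_n ⇒ h·k1=z·y_n;  k2=λ(1+2/3z)y_n ⇒ h·k2=z(1+2/3z)y_n
  y_{n+1}/y_n = 1 + 2/3z + 1/3z(1+2/3z) = 1 + z + 2/9z²
  so R(z) = 1 + z + 2/9z².

Boundary: |R(x)|=1, x<0.
x=-1.52: |R|=0.0066
R=1: x+2/9x²=0 ⇒ x=−9/2=-4.5000; min R=1−1/(4·2/9)=-0.1250>−1
Confirm numerically:
  x=-4.179: |R|=0.70190 <1
  x=-4.143: |R|=0.67132 <1
  x=-2.319: |R|=0.12394 <1
  x=-2.267: |R|=0.12494 <1
  x=-4.970: |R|=1.51909 >1
  x=-4.835: |R|=1.35994 >1
  x=-4.770: |R|=1.28620 >1
Interval (-4.5000, 0).

left endpoint -4.5000.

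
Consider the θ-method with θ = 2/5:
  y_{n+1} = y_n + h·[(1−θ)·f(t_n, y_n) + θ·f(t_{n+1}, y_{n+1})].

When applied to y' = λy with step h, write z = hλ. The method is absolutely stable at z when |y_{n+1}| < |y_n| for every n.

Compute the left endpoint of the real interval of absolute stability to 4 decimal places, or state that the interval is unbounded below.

Set f=λy, z=hλ:
  y_{n+1} = y_n + z·[3/5·y_n + 2/5·y_{n+1}] ⇒ (1 − 2/5z)y_{n+1} = (1 + 3/5z)y_n
  R(z) = (1 + 3/5z)/(1 − 2/5z).

Boundary: |R(x)|=1, x<0.
x=-0.81: |R|=0.3882
R=−1: 1+3/5x = −1+2/5x ⇒ -1/5x=2 ⇒ x=2/(-1/5)=-10.0000
Confirm numerically:
  x=-9.813: |R|=0.99241 <1
  x=-7.798: |R|=0.89309 <1
  x=-4.032: |R|=0.54317 <1
  x=-10.390: |R|=1.01513 >1
  x=-10.133: |R|=1.00526 >1
So |R|<1 on (-10.0000, 0).

left endpoint -10.0000.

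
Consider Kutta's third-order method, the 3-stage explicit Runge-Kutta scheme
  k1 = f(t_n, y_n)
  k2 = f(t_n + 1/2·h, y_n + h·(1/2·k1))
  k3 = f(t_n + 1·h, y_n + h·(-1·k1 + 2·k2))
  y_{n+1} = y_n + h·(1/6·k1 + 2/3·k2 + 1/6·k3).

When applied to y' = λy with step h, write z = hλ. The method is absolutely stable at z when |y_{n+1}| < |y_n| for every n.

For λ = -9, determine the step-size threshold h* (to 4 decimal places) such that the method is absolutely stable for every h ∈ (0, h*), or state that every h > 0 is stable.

(-2.5127,0); λ=-9 ⇒ h* = 0.2792.

Test eqn y'=λy, z=hλ:
  order 3, 3-stage ⇒ R(z)=1+z+z^2/2+z^3/6
  (e.g. R(-0.32)=0.72574, |R|=0.72574)

Boundary: |R(x)|=1, x<0.
x=-0.32: |R|=0.7257
|R(-1.82)|=0.1686 |R(-1.45)|=0.0931 |R(-0.81)|=0.4295
Bisect:
  x_lo=-2.8366 |R|=1.6174  x_hi=-0.3775 |R|=0.6848
  mid=-1.60703 |R|=0.00746 →hi
  mid=-2.22180 |R|=0.58155 →hi
  mid=-2.52918 |R|=1.02723 →lo
  mid=-2.37549 |R|=0.78814 →hi
  mid=-2.45234 |R|=0.90340 →hi
  mid=-2.49076 |R|=0.96421 →hi
  mid=-2.50997 |R|=0.99544 →hi
  mid=-2.51958 |R|=1.01127 →lo
  mid=-2.51477 |R|=1.00334 →lo
  mid=-2.51237 |R|=0.99939 →hi
  ...
  [-2.51282,-2.51267] ⇒ x*=-2.5127
So |R|<1 on (-2.5127, 0).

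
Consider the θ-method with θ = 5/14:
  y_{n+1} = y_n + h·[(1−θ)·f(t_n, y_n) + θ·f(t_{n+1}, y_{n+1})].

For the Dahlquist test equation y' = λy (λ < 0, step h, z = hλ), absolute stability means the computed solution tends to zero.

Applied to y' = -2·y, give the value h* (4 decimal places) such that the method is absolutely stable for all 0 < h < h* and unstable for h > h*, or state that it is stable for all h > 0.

On y'=λy, z=hλ:
  y_{n+1} = y_n + z·[9/14·y_n + 5/14·y_{n+1}] ⇒ (1 − 5/14z)y_{n+1} = (1 + 9/14z)y_n
  ⇒ R(z) = (1 + 9/14z)/(1 − 5/14z).

Need |R(x)|<1, x<0.
x=-0.37: |R|=0.6732
R=−1: 1+9/14x = −1+5/14x ⇒ -2/7x=2 ⇒ x=2/(-2/7)=-7.0000
Confirm numerically:
  x=-6.713: |R|=0.97586 <1
  x=-5.107: |R|=0.80847 <1
  x=-4.021: |R|=0.65061 <1
  x=-7.248: |R|=1.01975 >1
  x=-7.051: |R|=1.00414 >1
  x=-7.033: |R|=1.00268 >1
Interval (-7.0000, 0).

(-7.0000,0); λ=-2 ⇒ h* = (7)/2 = 3.5000.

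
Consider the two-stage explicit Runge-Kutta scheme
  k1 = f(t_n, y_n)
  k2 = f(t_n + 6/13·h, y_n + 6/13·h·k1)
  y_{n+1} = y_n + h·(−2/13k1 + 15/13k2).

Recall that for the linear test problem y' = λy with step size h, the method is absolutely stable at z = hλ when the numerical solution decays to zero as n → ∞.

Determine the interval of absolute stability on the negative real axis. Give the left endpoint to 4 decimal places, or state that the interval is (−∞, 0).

(-1.8778, 0).

Set f=λy, z=hλ:
  k1=λy_n ⇒ h·k1=z·y_n;  k2=λ(1+6/13z)y_n ⇒ h·k2=z(1+6/13z)y_n
  y_{n+1}/y_n = 1 − 2/13z + 15/13z(1+6/13z) = 1 + z + 90/169z²
  so R(z) = 1 + z + 90/169z².

Solve |R(x)|<1 on ℝ⁻.
x=-0.95: |R|=0.5306
R=1: x+90/169x²=0 ⇒ x=−169/90=-1.8778; min R=1−1/(4·90/169)=0.5306>−1
Confirm numerically:
  x=-1.807: |R|=0.93189 <1
  x=-1.730: |R|=0.86385 <1
  x=-1.003: |R|=0.53274 <1
  x=-0.973: |R|=0.53118 <1
  x=-2.170: |R|=1.33770 >1
  x=-2.033: |R|=1.16805 >1
So |R|<1 on (-1.8778, 0).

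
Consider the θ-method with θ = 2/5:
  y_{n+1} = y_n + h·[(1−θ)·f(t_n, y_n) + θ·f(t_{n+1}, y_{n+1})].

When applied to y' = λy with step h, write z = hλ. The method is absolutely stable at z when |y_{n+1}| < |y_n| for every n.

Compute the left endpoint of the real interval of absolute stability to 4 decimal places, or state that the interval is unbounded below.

left endpoint -10.0000.

With y'=λy (z=hλ):
  y_{n+1} = y_n + z·[3/5·y_n + 2/5·y_{n+1}] ⇒ (1 − 2/5z)y_{n+1} = (1 + 3/5z)y_n
  so R(z) = (1 + 3/5z)/(1 − 2/5z).

Need |R(x)|<1, x<0.
x=-0.69: |R|=0.4592
R=−1: 1+3/5x = −1+2/5x ⇒ -1/5x=2 ⇒ x=2/(-1/5)=-10.0000
Confirm numerically:
  x=-6.842: |R|=0.83098 <1
  x=-6.483: |R|=0.80424 <1
  x=-5.100: |R|=0.67763 <1
  x=-5.079: |R|=0.67535 <1
  x=-10.436: |R|=1.01685 >1
  x=-10.362: |R|=1.01407 >1
  x=-10.358: |R|=1.01392 >1
So |R|<1 on (-10.0000, 0).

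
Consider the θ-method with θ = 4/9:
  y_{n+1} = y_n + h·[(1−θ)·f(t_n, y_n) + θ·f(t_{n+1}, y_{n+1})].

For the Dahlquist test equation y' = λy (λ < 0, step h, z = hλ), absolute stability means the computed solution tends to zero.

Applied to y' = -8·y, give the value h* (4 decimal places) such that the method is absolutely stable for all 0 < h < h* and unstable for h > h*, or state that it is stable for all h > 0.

(-18.0000,0); λ=-8 ⇒ h* = (18)/8 = 2.2500.

Test eqn y'=λy, z=hλ:
  y_{n+1} = y_n + z·[5/9·y_n + 4/9·y_{n+1}] ⇒ (1 − 4/9z)y_{n+1} = (1 + 5/9z)y_n
  so R(z) = (1 + 5/9z)/(1 − 4/9z).

Need |R(x)|<1, x<0.
x=-0.51: |R|=0.5842
R=−1: 1+5/9x = −1+4/9x ⇒ -1/9x=2 ⇒ x=2/(-1/9)=-18.0000
Confirm numerically:
  x=-15.604: |R|=0.96645 <1
  x=-15.174: |R|=0.95945 <1
  x=-8.255: |R|=0.76809 <1
  x=-18.428: |R|=1.00517 >1
  x=-18.368: |R|=1.00446 >1
So |R|<1 on (-18.0000, 0).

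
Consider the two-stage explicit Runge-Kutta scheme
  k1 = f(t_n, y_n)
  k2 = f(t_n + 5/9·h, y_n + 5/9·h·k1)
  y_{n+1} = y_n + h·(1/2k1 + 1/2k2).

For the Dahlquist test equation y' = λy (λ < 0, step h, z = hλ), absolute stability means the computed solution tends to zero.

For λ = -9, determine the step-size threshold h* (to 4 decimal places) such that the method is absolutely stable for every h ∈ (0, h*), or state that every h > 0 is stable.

(-3.6000,0); λ=-9 ⇒ h* = (18/5)/9 = 0.4000.

Test eqn y'=λy, z=hλ:
  k1=λy_n ⇒ h·k1=z·y_n;  k2=λ(1+5/9z)y_n ⇒ h·k2=z(1+5/9z)y_n
  y_{n+1}/y_n = 1 + 1/2z + 1/2z(1+5/9z) = 1 + z + 5/18z²
  Hence R(z) = 1 + z + 5/18z².

Boundary: |R(x)|=1, x<0.
x=-1.1: |R|=0.2361
R=1: x+5/18x²=0 ⇒ x=−18/5=-3.6000; min R=1−1/(4·5/18)=0.1000>−1
Confirm numerically:
  x=-3.334: |R|=0.75365 <1
  x=-2.578: |R|=0.26813 <1
  x=-1.705: |R|=0.10251 <1
  x=-3.808: |R|=1.22002 >1
  x=-3.672: |R|=1.07344 >1
  x=-3.621: |R|=1.02112 >1
So |R|<1 on (-3.6000, 0).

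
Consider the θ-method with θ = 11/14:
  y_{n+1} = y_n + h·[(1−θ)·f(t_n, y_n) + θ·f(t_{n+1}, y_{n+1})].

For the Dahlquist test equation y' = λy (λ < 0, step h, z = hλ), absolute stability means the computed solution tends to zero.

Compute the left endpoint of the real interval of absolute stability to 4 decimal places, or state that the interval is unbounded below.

(−∞, 0) — no finite endpoint.

Test eqn y'=λy, z=hλ:
  y_{n+1} = y_n + z·[3/14·y_n + 11/14·y_{n+1}] ⇒ (1 − 11/14z)y_{n+1} = (1 + 3/14z)y_n
  Hence R(z) = (1 + 3/14z)/(1 − 11/14z).

Boundary: |R(x)|=1, x<0.
x=-0.83: |R|=0.4976
x=-2: |R|=0.2222
x=-10: |R|=0.1290
x=-100: |R|=0.2567
θ=11/14≥1/2 ⇒ |1+3/14x|<|1−11/14x| ∀x<0 ⇒ stable on all of ℝ⁻.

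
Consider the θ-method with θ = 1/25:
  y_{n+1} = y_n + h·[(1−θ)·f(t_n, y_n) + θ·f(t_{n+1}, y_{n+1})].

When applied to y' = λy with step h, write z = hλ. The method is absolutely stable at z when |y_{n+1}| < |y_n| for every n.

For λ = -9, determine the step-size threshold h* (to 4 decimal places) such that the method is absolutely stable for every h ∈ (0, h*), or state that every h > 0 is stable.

With y'=λy (z=hλ):
  y_{n+1} = y_n + z·[24/25·y_n + 1/25·y_{n+1}] ⇒ (1 − 1/25z)y_{n+1} = (1 + 24/25z)y_n
  so R(z) = (1 + 24/25z)/(1 − 1/25z).

Need |R(x)|<1, x<0.
x=-1.01: |R|=0.0292
R=−1: 1+24/25x = −1+1/25x ⇒ -23/25x=2 ⇒ x=2/(-23/25)=-2.1739
Confirm numerically:
  x=-2.073: |R|=0.91427 <1
  x=-1.388: |R|=0.31499 <1
  x=-1.119: |R|=0.07106 <1
  x=-0.970: |R|=0.06623 <1
  x=-2.626: |R|=1.37638 >1
  x=-2.272: |R|=1.08272 >1
So |R|<1 on (-2.1739, 0).

(-2.1739,0); λ=-9 ⇒ h* = (50/23)/9 = 0.2415.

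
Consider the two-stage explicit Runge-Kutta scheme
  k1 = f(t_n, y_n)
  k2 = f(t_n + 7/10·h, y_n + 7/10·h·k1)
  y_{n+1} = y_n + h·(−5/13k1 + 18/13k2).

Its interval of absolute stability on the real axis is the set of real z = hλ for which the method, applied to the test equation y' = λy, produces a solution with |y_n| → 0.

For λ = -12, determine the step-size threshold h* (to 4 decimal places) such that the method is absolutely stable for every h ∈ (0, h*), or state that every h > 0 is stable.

Set f=λy, z=hλ:
  k1=λy_n ⇒ h·k1=z·y_n;  k2=λ(1+7/10z)y_n ⇒ h·k2=z(1+7/10z)y_n
  y_{n+1}/y_n = 1 − 5/13z + 18/13z(1+7/10z) = 1 + z + 63/65z²
  ⇒ R(z) = 1 + z + 63/65z².

Need |R(x)|<1, x<0.
x=-1.52: |R|=1.7193
R=1: x+63/65x²=0 ⇒ x=−65/63=-1.0317; min R=1−1/(4·63/65)=0.7421>−1
Confirm numerically:
  x=-1.012: |R|=0.98063 <1
  x=-0.839: |R|=0.84326 <1
  x=-0.450: |R|=0.74627 <1
  x=-1.451: |R|=1.58962 >1
  x=-1.146: |R|=1.12691 >1
Interval (-1.0317, 0).

(-1.0317,0); λ=-12 ⇒ h* = (65/63)/12 = 0.0860.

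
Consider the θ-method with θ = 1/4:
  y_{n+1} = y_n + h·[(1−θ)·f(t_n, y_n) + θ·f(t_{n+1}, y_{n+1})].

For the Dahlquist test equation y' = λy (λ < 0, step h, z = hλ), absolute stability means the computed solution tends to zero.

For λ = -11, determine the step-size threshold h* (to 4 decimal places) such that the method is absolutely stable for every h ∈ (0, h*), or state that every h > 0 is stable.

(-4.0000,0); λ=-11 ⇒ h* = (4)/11 = 0.3636.

With y'=λy (z=hλ):
  y_{n+1} = y_n + z·[3/4·y_n + 1/4·y_{n+1}] ⇒ (1 − 1/4z)y_{n+1} = (1 + 3/4z)y_n
  R(z) = (1 + 3/4z)/(1 − 1/4z).

Boundary: |R(x)|=1, x<0.
x=-1.46: |R|=0.0696
R=−1: 1+3/4x = −1+1/4x ⇒ -1/2x=2 ⇒ x=2/(-1/2)=-4.0000
Confirm numerically:
  x=-3.639: |R|=0.90549 <1
  x=-3.304: |R|=0.80942 <1
  x=-3.145: |R|=0.76067 <1
  x=-2.842: |R|=0.66150 <1
  x=-4.375: |R|=1.08955 >1
  x=-4.227: |R|=1.05518 >1
So |R|<1 on (-4.0000, 0).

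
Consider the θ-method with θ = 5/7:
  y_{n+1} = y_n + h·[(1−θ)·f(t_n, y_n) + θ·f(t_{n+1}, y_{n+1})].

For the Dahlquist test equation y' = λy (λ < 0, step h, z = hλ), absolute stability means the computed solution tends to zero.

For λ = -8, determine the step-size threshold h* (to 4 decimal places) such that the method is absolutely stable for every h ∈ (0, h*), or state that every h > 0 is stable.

unbounded; (−∞, 0). Any h>0 works for λ=-8.

Set f=λy, z=hλ:
  y_{n+1} = y_n + z·[2/7·y_n + 5/7·y_{n+1}] ⇒ (1 − 5/7z)y_{n+1} = (1 + 2/7z)y_n
  Hence R(z) = (1 + 2/7z)/(1 − 5/7z).

Boundary: |R(x)|=1, x<0.
x=-0.42: |R|=0.6769
x=-2: |R|=0.1765
x=-10: |R|=0.2281
x=-100: |R|=0.3807
θ=5/7≥1/2 ⇒ |1+2/7x|<|1−5/7x| ∀x<0 ⇒ unbounded interval.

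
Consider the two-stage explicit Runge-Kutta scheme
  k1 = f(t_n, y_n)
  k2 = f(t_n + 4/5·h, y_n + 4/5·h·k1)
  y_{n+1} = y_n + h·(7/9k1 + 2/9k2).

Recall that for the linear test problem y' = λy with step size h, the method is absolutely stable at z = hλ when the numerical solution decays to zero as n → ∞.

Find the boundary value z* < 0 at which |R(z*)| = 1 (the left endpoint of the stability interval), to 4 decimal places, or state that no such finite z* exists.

On y'=λy, z=hλ:
  k1=λy_n ⇒ h·k1=z·y_n;  k2=λ(1+4/5z)y_n ⇒ h·k2=z(1+4/5z)y_n
  y_{n+1}/y_n = 1 + 7/9z + 2/9z(1+4/5z) = 1 + z + 8/45z²
  Hence R(z) = 1 + z + 8/45z².

Boundary: |R(x)|=1, x<0.
x=-0.58: |R|=0.4798
R=1: x+8/45x²=0 ⇒ x=−45/8=-5.6250; min R=1−1/(4·8/45)=-0.4062>−1
Confirm numerically:
  x=-3.368: |R|=0.35139 <1
  x=-3.278: |R|=0.36773 <1
  x=-2.281: |R|=0.35603 <1
  x=-5.994: |R|=1.39321 >1
  x=-5.905: |R|=1.29394 >1
Stable set (-5.6250, 0).

left endpoint -5.6250.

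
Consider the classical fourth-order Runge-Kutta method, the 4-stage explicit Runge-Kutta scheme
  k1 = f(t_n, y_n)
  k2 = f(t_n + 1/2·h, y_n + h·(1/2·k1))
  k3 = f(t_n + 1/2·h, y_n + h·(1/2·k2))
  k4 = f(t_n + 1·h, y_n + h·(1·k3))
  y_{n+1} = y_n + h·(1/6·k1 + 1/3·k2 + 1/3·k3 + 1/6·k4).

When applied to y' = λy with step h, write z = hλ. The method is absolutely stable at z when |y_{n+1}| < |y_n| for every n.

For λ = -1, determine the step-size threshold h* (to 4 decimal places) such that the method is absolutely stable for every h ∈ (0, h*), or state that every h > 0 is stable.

(-2.7853,0); λ=-1 ⇒ h* = 2.7853.

With y'=λy (z=hλ):
  order 4, 4-stage ⇒ R(z)=1+z+z^2/2+z^3/6+z^4/24
  (e.g. R(-1.27)=0.30345, |R|=0.30345)

Find x<0 with |R(x)|<1.
x=-1.27: |R|=0.3034
|R(-3.16)|=1.7284 |R(-1.68)|=0.2728 |R(-1.33)|=0.2927
Bisect:
  x_lo=-3.4673 |R|=2.6184  x_hi=-0.0570 |R|=0.9446
  mid=-1.76212 |R|=0.28022 →hi
  mid=-2.61469 |R|=0.77181 →hi
  mid=-3.04098 |R|=1.45908 →lo
  mid=-2.82784 |R|=1.06606 →lo
  mid=-2.72126 |R|=0.90768 →hi
  mid=-2.77455 |R|=0.98392 →hi
  mid=-2.80119 |R|=1.02424 →lo
  mid=-2.78787 |R|=1.00389 →lo
  mid=-2.78121 |R|=0.99386 →hi
  ...
  [-2.78537,-2.78517] ⇒ x*=-2.7853
Stable set (-2.7853, 0).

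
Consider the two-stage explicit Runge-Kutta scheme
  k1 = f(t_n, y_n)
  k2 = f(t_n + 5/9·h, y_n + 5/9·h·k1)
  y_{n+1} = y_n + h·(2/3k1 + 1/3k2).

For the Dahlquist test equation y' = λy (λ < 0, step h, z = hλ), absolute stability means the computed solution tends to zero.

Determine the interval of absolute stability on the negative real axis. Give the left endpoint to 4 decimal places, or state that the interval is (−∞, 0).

On y'=λy, z=hλ:
  k1=λy_n ⇒ h·k1=z·y_n;  k2=λ(1+5/9z)y_n ⇒ h·k2=z(1+5/9z)y_n
  y_{n+1}/y_n = 1 + 2/3z + 1/3z(1+5/9z) = 1 + z + 5/27z²
  ⇒ R(z) = 1 + z + 5/27z².

Find x<0 with |R(x)|<1.
x=-1.26: |R|=0.0340
R=1: x+5/27x²=0 ⇒ x=−27/5=-5.4000; min R=1−1/(4·5/27)=-0.3500>−1
Confirm numerically:
  x=-3.633: |R|=0.18880 <1
  x=-3.336: |R|=0.27509 <1
  x=-2.705: |R|=0.35000 <1
  x=-2.277: |R|=0.31687 <1
  x=-5.904: |R|=1.55104 >1
  x=-5.809: |R|=1.43998 >1
So |R|<1 on (-5.4000, 0).

z∈(-5.4000,0).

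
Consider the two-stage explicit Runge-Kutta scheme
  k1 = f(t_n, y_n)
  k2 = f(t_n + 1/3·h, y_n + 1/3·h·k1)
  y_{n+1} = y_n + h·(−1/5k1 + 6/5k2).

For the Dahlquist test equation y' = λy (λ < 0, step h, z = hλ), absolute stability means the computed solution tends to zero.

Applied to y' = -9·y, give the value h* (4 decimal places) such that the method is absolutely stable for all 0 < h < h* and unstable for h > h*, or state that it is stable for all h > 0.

On y'=λy, z=hλ:
  k1=λy_n ⇒ h·k1=z·y_n;  k2=λ(1+1/3z)y_n ⇒ h·k2=z(1+1/3z)y_n
  y_{n+1}/y_n = 1 − 1/5z + 6/5z(1+1/3z) = 1 + z + 2/5z²
  so R(z) = 1 + z + 2/5z².

Need |R(x)|<1, x<0.
x=-1.33: |R|=0.3776
R=1: x+2/5x²=0 ⇒ x=−5/2=-2.5000; min R=1−1/(4·2/5)=0.3750>−1
Confirm numerically:
  x=-2.463: |R|=0.96355 <1
  x=-2.354: |R|=0.86253 <1
  x=-2.294: |R|=0.81097 <1
  x=-2.261: |R|=0.78385 <1
  x=-2.927: |R|=1.49993 >1
  x=-2.841: |R|=1.38751 >1
Interval (-2.5000, 0).

(-2.5000,0); λ=-9 ⇒ h* = (5/2)/9 = 0.2778.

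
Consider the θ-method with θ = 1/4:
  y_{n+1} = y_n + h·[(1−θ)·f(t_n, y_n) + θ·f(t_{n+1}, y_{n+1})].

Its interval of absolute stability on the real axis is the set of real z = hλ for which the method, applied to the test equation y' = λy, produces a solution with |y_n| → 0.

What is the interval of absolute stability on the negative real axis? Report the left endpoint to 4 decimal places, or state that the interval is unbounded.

(-4.0000, 0).

With y'=λy (z=hλ):
  y_{n+1} = y_n + z·[3/4·y_n + 1/4·y_{n+1}] ⇒ (1 − 1/4z)y_{n+1} = (1 + 3/4z)y_n
  R(z) = (1 + 3/4z)/(1 − 1/4z).

Boundary: |R(x)|=1, x<0.
x=-1.59: |R|=0.1377
R=−1: 1+3/4x = −1+1/4x ⇒ -1/2x=2 ⇒ x=2/(-1/2)=-4.0000
Confirm numerically:
  x=-3.724: |R|=0.92853 <1
  x=-2.479: |R|=0.53048 <1
  x=-2.382: |R|=0.49295 <1
  x=-4.590: |R|=1.13737 >1
  x=-4.361: |R|=1.08635 >1
Interval (-4.0000, 0).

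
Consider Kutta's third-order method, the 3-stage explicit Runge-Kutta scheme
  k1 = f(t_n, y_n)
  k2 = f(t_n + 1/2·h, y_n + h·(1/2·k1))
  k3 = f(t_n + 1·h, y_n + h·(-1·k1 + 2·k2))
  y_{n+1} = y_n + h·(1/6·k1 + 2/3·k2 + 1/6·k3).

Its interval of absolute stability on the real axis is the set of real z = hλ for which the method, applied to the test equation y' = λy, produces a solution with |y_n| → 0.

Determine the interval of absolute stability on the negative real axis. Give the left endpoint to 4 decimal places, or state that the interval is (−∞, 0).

With y'=λy (z=hλ):
  order 3, 3-stage ⇒ R(z)=1+z+z^2/2+z^3/6
  (e.g. R(-1.64)=-0.03036, |R|=0.03036)

Solve |R(x)|<1 on ℝ⁻.
x=-1.64: |R|=0.0304
|R(-2.05)|=0.3846 |R(-0.87)|=0.3987 |R(-0.58)|=0.5557
Bisect:
  x_lo=-3.3370 |R|=2.9624  x_hi=-0.1047 |R|=0.9006
  mid=-1.72083 |R|=0.08950 →hi
  mid=-2.52890 |R|=1.02676 →lo
  mid=-2.12487 |R|=0.46632 →hi
  mid=-2.32688 |R|=0.71947 →hi
  mid=-2.42789 |R|=0.86583 →hi
  mid=-2.47840 |R|=0.94441 →hi
  mid=-2.50365 |R|=0.98511 →hi
  mid=-2.51628 |R|=1.00582 →lo
  mid=-2.50996 |R|=0.99543 →hi
  ...
  [-2.51292,-2.51273] ⇒ x*=-2.5127
So |R|<1 on (-2.5127, 0).

(-2.5127, 0).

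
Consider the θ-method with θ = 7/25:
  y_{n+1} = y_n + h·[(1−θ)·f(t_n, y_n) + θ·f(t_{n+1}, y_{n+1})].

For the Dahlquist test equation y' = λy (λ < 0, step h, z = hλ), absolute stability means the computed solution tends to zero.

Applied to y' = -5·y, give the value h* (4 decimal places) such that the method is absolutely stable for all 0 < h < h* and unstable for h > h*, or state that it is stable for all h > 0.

On y'=λy, z=hλ:
  y_{n+1} = y_n + z·[18/25·y_n + 7/25·y_{n+1}] ⇒ (1 − 7/25z)y_{n+1} = (1 + 18/25z)y_n
  ⇒ R(z) = (1 + 18/25z)/(1 − 7/25z).

Find x<0 with |R(x)|<1.
x=-0.44: |R|=0.6083
R=−1: 1+18/25x = −1+7/25x ⇒ -11/25x=2 ⇒ x=2/(-11/25)=-4.5455
Confirm numerically:
  x=-4.510: |R|=0.99311 <1
  x=-4.470: |R|=0.98525 <1
  x=-2.459: |R|=0.45630 <1
  x=-5.121: |R|=1.10405 >1
  x=-5.114: |R|=1.10287 >1
  x=-4.939: |R|=1.07267 >1
Stable set (-4.5455, 0).

(-4.5455,0); λ=-5 ⇒ h* = (50/11)/5 = 0.9091.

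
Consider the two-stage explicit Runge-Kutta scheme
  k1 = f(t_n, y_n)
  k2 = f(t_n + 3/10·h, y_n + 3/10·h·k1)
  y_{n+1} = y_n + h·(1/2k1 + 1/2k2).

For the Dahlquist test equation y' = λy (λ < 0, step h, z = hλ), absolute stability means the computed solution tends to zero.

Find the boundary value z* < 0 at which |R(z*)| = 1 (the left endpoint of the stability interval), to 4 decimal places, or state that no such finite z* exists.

With y'=λy (z=hλ):
  k1=λy_n ⇒ h·k1=z·y_n;  k2=λ(1+3/10z)y_n ⇒ h·k2=z(1+3/10z)y_n
  y_{n+1}/y_n = 1 + 1/2z + 1/2z(1+3/10z) = 1 + z + 3/20z²
  ⇒ R(z) = 1 + z + 3/20z².

Solve |R(x)|<1 on ℝ⁻.
x=-0.92: |R|=0.2070
R=1: x+3/20x²=0 ⇒ x=−20/3=-6.6667; min R=1−1/(4·3/20)=-0.6667>−1
Confirm numerically:
  x=-5.540: |R|=0.06374 <1
  x=-5.030: |R|=0.23486 <1
  x=-4.363: |R|=0.50763 <1
  x=-3.413: |R|=0.66571 <1
  x=-6.916: |R|=1.25866 >1
  x=-6.864: |R|=1.20317 >1
Stable set (-6.6667, 0).

z* = -6.6667.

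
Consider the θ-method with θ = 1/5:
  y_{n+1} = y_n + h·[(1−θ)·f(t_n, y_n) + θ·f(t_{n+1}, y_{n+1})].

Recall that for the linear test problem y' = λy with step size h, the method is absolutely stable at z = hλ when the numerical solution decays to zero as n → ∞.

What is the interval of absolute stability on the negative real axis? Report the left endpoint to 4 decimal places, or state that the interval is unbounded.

z∈(-3.3333,0).

With y'=λy (z=hλ):
  y_{n+1} = y_n + z·[4/5·y_n + 1/5·y_{n+1}] ⇒ (1 − 1/5z)y_{n+1} = (1 + 4/5z)y_n
  R(z) = (1 + 4/5z)/(1 − 1/5z).

Solve |R(x)|<1 on ℝ⁻.
x=-1.03: |R|=0.1459
R=−1: 1+4/5x = −1+1/5x ⇒ -3/5x=2 ⇒ x=2/(-3/5)=-3.3333
Confirm numerically:
  x=-3.248: |R|=0.96896 <1
  x=-3.118: |R|=0.92042 <1
  x=-1.972: |R|=0.41423 <1
  x=-1.432: |R|=0.11318 <1
  x=-3.741: |R|=1.13992 >1
  x=-3.547: |R|=1.07500 >1
So |R|<1 on (-3.3333, 0).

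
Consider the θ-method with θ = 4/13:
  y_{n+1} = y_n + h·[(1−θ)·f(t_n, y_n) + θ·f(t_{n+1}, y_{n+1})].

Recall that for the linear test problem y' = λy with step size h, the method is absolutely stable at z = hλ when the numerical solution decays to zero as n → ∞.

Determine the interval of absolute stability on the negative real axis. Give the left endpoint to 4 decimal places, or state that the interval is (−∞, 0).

Test eqn y'=λy, z=hλ:
  y_{n+1} = y_n + z·[9/13·y_n + 4/13·y_{n+1}] ⇒ (1 − 4/13z)y_{n+1} = (1 + 9/13z)y_n
  so R(z) = (1 + 9/13z)/(1 − 4/13z).

Solve |R(x)|<1 on ℝ⁻.
x=-1.5: |R|=0.0263
R=−1: 1+9/13x = −1+4/13x ⇒ -5/13x=2 ⇒ x=2/(-5/13)=-5.2000
Confirm numerically:
  x=-4.561: |R|=0.89774 <1
  x=-4.474: |R|=0.88251 <1
  x=-3.957: |R|=0.78441 <1
  x=-5.461: |R|=1.03745 >1
  x=-5.247: |R|=1.00691 >1
Stable set (-5.2000, 0).

(-5.2000, 0).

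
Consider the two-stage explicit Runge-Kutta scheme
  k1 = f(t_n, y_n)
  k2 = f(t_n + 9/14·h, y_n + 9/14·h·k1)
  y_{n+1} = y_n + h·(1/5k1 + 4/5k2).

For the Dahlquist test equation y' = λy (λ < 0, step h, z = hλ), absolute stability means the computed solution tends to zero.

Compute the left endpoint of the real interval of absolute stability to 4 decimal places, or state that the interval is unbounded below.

z* = -1.9444.

On y'=λy, z=hλ:
  k1=λy_n ⇒ h·k1=z·y_n;  k2=λ(1+9/14z)y_n ⇒ h·k2=z(1+9/14z)y_n
  y_{n+1}/y_n = 1 + 1/5z + 4/5z(1+9/14z) = 1 + z + 18/35z²
  R(z) = 1 + z + 18/35z².

Solve |R(x)|<1 on ℝ⁻.
x=-1.34: |R|=0.5835
R=1: x+18/35x²=0 ⇒ x=−35/18=-1.9444; min R=1−1/(4·18/35)=0.5139>−1
Confirm numerically:
  x=-1.637: |R|=0.74117 <1
  x=-1.615: |R|=0.72637 <1
  x=-1.370: |R|=0.59526 <1
  x=-2.518: |R|=1.74274 >1
  x=-2.185: |R|=1.27032 >1
  x=-2.082: |R|=1.14729 >1
Interval (-1.9444, 0).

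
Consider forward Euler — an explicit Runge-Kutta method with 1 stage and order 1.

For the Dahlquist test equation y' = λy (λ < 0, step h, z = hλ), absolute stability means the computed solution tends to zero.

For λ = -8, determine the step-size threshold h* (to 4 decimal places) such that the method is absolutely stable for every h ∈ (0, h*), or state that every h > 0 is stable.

On y'=λy, z=hλ:
  order 1, 1-stage ⇒ R(z)=1+z
  (e.g. R(-0.94)=0.06000, |R|=0.06000)

Need |R(x)|<1, x<0.
x=-0.94: |R|=0.0600
|R(-2.4)|=1.4000 |R(-1.48)|=0.4800 |R(-0.74)|=0.2600
Bisect:
  x_lo=-2.6024 |R|=1.6024  x_hi=-0.3314 |R|=0.6686
  mid=-1.46694 |R|=0.46694 →hi
  mid=-2.03469 |R|=1.03469 →lo
  mid=-1.75081 |R|=0.75081 →hi
  mid=-1.89275 |R|=0.89275 →hi
  mid=-1.96372 |R|=0.96372 →hi
  mid=-1.99920 |R|=0.99920 →hi
  mid=-2.01694 |R|=1.01694 →lo
  mid=-2.00807 |R|=1.00807 →lo
  mid=-2.00364 |R|=1.00364 →lo
  ...
  [-2.00003,-1.99989] ⇒ x*=-2.0000
So |R|<1 on (-2.0000, 0).

(-2.0000,0); λ=-8 ⇒ h* = 0.2500.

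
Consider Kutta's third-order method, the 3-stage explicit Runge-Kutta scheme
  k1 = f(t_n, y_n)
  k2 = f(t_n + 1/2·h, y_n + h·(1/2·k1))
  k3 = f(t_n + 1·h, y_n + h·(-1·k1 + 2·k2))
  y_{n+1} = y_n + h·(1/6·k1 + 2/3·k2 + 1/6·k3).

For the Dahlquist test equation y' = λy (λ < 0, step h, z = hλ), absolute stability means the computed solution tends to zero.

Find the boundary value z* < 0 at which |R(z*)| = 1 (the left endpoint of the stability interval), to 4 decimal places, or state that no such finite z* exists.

With y'=λy (z=hλ):
  order 3, 3-stage ⇒ R(z)=1+z+z^2/2+z^3/6
  (e.g. R(-1.41)=0.11685, |R|=0.11685)

Find x<0 with |R(x)|<1.
x=-1.41: |R|=0.1168
|R(-2.46)|=0.9154 |R(-1.41)|=0.1168 |R(-0.93)|=0.3684
Bisect:
  x_lo=-3.1970 |R|=2.5325  x_hi=-0.3007 |R|=0.7400
  mid=-1.74883 |R|=0.11107 →hi
  mid=-2.47291 |R|=0.93569 →hi
  mid=-2.83495 |R|=1.61387 →lo
  mid=-2.65393 |R|=1.24768 →lo
  mid=-2.56342 |R|=1.08528 →lo
  mid=-2.51817 |R|=1.00893 →lo
  mid=-2.49554 |R|=0.97193 →hi
  mid=-2.50685 |R|=0.99034 →hi
  mid=-2.51251 |R|=0.99961 →hi
  ...
  [-2.51286,-2.51269] ⇒ x*=-2.5127
Interval (-2.5127, 0).

z* = -2.5127.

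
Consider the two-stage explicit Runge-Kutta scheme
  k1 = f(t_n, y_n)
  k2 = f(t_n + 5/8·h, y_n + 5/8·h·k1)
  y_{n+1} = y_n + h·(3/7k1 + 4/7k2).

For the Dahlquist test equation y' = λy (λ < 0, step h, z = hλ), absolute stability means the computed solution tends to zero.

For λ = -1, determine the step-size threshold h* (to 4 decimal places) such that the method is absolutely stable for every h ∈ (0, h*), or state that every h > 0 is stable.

(-2.8000,0); λ=-1 ⇒ h* = (14/5)/1 = 2.8000.

With y'=λy (z=hλ):
  k1=λy_n ⇒ h·k1=z·y_n;  k2=λ(1+5/8z)y_n ⇒ h·k2=z(1+5/8z)y_n
  y_{n+1}/y_n = 1 + 3/7z + 4/7z(1+5/8z) = 1 + z + 5/14z²
  R(z) = 1 + z + 5/14z².

Need |R(x)|<1, x<0.
x=-1.16: |R|=0.3206
R=1: x+5/14x²=0 ⇒ x=−14/5=-2.8000; min R=1−1/(4·5/14)=0.3000>−1
Confirm numerically:
  x=-2.734: |R|=0.93556 <1
  x=-2.591: |R|=0.80660 <1
  x=-1.242: |R|=0.30892 <1
  x=-3.255: |R|=1.52894 >1
  x=-3.202: |R|=1.45972 >1
  x=-2.913: |R|=1.11756 >1
So |R|<1 on (-2.8000, 0).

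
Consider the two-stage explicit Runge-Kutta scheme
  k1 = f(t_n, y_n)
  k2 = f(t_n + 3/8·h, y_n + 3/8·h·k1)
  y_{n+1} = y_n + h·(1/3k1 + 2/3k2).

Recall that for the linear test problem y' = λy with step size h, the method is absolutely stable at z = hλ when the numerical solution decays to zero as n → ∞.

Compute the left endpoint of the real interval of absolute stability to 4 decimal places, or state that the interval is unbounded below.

On y'=λy, z=hλ:
  k1=λy_n ⇒ h·k1=z·y_n;  k2=λ(1+3/8z)y_n ⇒ h·k2=z(1+3/8z)y_n
  y_{n+1}/y_n = 1 + 1/3z + 2/3z(1+3/8z) = 1 + z + 1/4z²
  so R(z) = 1 + z + 1/4z².

Need |R(x)|<1, x<0.
x=-0.69: |R|=0.4290
R=1: x+1/4x²=0 ⇒ x=−4=-4.0000; min R=1−1/(4·1/4)=0.0000>−1
Confirm numerically:
  x=-2.998: |R|=0.24900 <1
  x=-2.635: |R|=0.10081 <1
  x=-1.751: |R|=0.01550 <1
  x=-4.455: |R|=1.50676 >1
  x=-4.336: |R|=1.36422 >1
  x=-4.170: |R|=1.17722 >1
Interval (-4.0000, 0).

left endpoint -4.0000.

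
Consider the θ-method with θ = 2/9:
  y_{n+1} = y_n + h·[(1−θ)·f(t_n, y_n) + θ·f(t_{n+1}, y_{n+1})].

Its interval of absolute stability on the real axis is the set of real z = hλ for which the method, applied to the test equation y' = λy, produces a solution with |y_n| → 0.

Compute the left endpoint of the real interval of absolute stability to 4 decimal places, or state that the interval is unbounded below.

On y'=λy, z=hλ:
  y_{n+1} = y_n + z·[7/9·y_n + 2/9·y_{n+1}] ⇒ (1 − 2/9z)y_{n+1} = (1 + 7/9z)y_n
  ⇒ R(z) = (1 + 7/9z)/(1 − 2/9z).

Boundary: |R(x)|=1, x<0.
x=-0.79: |R|=0.3280
R=−1: 1+7/9x = −1+2/9x ⇒ -5/9x=2 ⇒ x=2/(-5/9)=-3.6000
Confirm numerically:
  x=-2.446: |R|=0.58465 <1
  x=-2.343: |R|=0.54077 <1
  x=-2.107: |R|=0.43507 <1
  x=-4.032: |R|=1.12658 >1
  x=-3.674: |R|=1.02263 >1
  x=-3.662: |R|=1.01899 >1
Stable set (-3.6000, 0).

left endpoint -3.6000.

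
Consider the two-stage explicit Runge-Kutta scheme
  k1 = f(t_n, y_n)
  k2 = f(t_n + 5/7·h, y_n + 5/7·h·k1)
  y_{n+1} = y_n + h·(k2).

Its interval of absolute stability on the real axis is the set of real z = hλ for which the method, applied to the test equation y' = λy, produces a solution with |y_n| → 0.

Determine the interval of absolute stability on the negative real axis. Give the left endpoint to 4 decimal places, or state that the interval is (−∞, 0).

(-1.4000, 0).

On y'=λy, z=hλ:
  k1=λy_n ⇒ h·k1=z·y_n;  k2=λ(1+5/7z)y_n ⇒ h·k2=z(1+5/7z)y_n
  y_{n+1}/y_n = 1 + z(1+5/7z) = 1 + z + 5/7z²
  ⇒ R(z) = 1 + z + 5/7z².

Find x<0 with |R(x)|<1.
x=-1.35: |R|=0.9518
R=1: x+5/7x²=0 ⇒ x=−7/5=-1.4000; min R=1−1/(4·5/7)=0.6500>−1
Confirm numerically:
  x=-1.192: |R|=0.82290 <1
  x=-1.165: |R|=0.80445 <1
  x=-1.040: |R|=0.73257 <1
  x=-0.596: |R|=0.65773 <1
  x=-1.719: |R|=1.39169 >1
  x=-1.442: |R|=1.04326 >1
So |R|<1 on (-1.4000, 0).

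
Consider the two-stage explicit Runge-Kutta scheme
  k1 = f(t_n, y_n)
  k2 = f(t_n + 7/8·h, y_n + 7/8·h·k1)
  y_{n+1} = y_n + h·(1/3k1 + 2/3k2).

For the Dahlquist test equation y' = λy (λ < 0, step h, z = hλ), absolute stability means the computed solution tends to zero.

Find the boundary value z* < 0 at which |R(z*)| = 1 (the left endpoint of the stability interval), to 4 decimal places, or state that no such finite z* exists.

z* = -1.7143.

Test eqn y'=λy, z=hλ:
  k1=λy_n ⇒ h·k1=z·y_n;  k2=λ(1+7/8z)y_n ⇒ h·k2=z(1+7/8z)y_n
  y_{n+1}/y_n = 1 + 1/3z + 2/3z(1+7/8z) = 1 + z + 7/12z²
  so R(z) = 1 + z + 7/12z².

Boundary: |R(x)|=1, x<0.
x=-1.59: |R|=0.8847
R=1: x+7/12x²=0 ⇒ x=−12/7=-1.7143; min R=1−1/(4·7/12)=0.5714>−1
Confirm numerically:
  x=-1.195: |R|=0.63801 <1
  x=-1.182: |R|=0.63299 <1
  x=-0.856: |R|=0.57143 <1
  x=-2.180: |R|=1.59223 >1
  x=-2.012: |R|=1.34942 >1
  x=-1.954: |R|=1.27323 >1
Interval (-1.7143, 0).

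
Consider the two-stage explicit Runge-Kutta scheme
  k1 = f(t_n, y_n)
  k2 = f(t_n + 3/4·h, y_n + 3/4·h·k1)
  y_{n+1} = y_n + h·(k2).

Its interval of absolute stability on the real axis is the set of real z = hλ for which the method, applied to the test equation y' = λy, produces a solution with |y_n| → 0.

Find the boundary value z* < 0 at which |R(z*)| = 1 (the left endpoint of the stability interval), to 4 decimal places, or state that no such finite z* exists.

With y'=λy (z=hλ):
  k1=λy_n ⇒ h·k1=z·y_n;  k2=λ(1+3/4z)y_n ⇒ h·k2=z(1+3/4z)y_n
  y_{n+1}/y_n = 1 + z(1+3/4z) = 1 + z + 3/4z²
  so R(z) = 1 + z + 3/4z².

Need |R(x)|<1, x<0.
x=-0.81: |R|=0.6821
R=1: x+3/4x²=0 ⇒ x=−4/3=-1.3333; min R=1−1/(4·3/4)=0.6667>−1
Confirm numerically:
  x=-1.139: |R|=0.83399 <1
  x=-0.664: |R|=0.66667 <1
  x=-0.638: |R|=0.66728 <1
  x=-0.623: |R|=0.66810 <1
  x=-1.868: |R|=1.74907 >1
  x=-1.839: |R|=1.69744 >1
  x=-1.794: |R|=1.61983 >1
Interval (-1.3333, 0).

z* = -1.3333.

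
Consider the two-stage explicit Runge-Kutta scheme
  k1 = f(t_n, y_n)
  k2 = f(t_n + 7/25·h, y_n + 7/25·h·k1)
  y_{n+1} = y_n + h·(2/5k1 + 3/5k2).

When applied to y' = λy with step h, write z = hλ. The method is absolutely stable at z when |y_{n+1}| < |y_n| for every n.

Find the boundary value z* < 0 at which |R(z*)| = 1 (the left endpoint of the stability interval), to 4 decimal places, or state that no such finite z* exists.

left endpoint -5.9524.

Test eqn y'=λy, z=hλ:
  k1=λy_n ⇒ h·k1=z·y_n;  k2=λ(1+7/25z)y_n ⇒ h·k2=z(1+7/25z)y_n
  y_{n+1}/y_n = 1 + 2/5z + 3/5z(1+7/25z) = 1 + z + 21/125z²
  so R(z) = 1 + z + 21/125z².

Find x<0 with |R(x)|<1.
x=-0.53: |R|=0.5172
R=1: x+21/125x²=0 ⇒ x=−125/21=-5.9524; min R=1−1/(4·21/125)=-0.4881>−1
Confirm numerically:
  x=-4.797: |R|=0.06888 <1
  x=-3.467: |R|=0.44763 <1
  x=-3.223: |R|=0.47786 <1
  x=-6.506: |R|=1.60511 >1
  x=-6.316: |R|=1.38583 >1
So |R|<1 on (-5.9524, 0).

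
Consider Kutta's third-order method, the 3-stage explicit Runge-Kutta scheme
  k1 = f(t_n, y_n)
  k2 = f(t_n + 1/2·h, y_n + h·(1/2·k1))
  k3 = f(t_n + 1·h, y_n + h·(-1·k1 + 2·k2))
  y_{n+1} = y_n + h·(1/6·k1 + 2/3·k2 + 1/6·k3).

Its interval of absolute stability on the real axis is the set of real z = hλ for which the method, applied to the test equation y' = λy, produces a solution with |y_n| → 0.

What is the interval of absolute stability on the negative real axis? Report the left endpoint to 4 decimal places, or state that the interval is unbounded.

(-2.5127, 0).

With y'=λy (z=hλ):
  order 3, 3-stage ⇒ R(z)=1+z+z^2/2+z^3/6
  (e.g. R(-1.75)=-0.11198, |R|=0.11198)

Boundary: |R(x)|=1, x<0.
x=-1.75: |R|=0.1120
|R(-1.59)|=0.0041 |R(-0.99)|=0.3383
Bisect:
  x_lo=-3.0561 |R|=2.1435  x_hi=-0.3044 |R|=0.7373
  mid=-1.68025 |R|=0.05926 →hi
  mid=-2.36820 |R|=0.77763 →hi
  mid=-2.71217 |R|=1.35930 →lo
  mid=-2.54018 |R|=1.04569 →lo
  mid=-2.45419 |R|=0.90628 →hi
  mid=-2.49719 |R|=0.97460 →hi
  mid=-2.51869 |R|=1.00979 →lo
  mid=-2.50794 |R|=0.99211 →hi
  mid=-2.51331 |R|=1.00093 →lo
  ...
  [-2.51281,-2.51264] ⇒ x*=-2.5127
Interval (-2.5127, 0).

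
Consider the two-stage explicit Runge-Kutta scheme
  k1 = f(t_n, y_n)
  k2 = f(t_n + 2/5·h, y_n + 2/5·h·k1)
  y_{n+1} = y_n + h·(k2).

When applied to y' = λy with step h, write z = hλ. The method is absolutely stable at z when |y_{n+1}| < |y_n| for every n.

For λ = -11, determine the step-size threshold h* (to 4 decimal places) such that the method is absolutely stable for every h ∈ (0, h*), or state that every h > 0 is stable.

(-2.5000,0); λ=-11 ⇒ h* = (5/2)/11 = 0.2273.

Test eqn y'=λy, z=hλ:
  k1=λy_n ⇒ h·k1=z·y_n;  k2=λ(1+2/5z)y_n ⇒ h·k2=z(1+2/5z)y_n
  y_{n+1}/y_n = 1 + z(1+2/5z) = 1 + z + 2/5z²
  so R(z) = 1 + z + 2/5z².

Find x<0 with |R(x)|<1.
x=-1.68: |R|=0.4490
R=1: x+2/5x²=0 ⇒ x=−5/2=-2.5000; min R=1−1/(4·2/5)=0.3750>−1
Confirm numerically:
  x=-2.105: |R|=0.66741 <1
  x=-1.920: |R|=0.55456 <1
  x=-1.361: |R|=0.37993 <1
  x=-2.807: |R|=1.34470 >1
  x=-2.742: |R|=1.26543 >1
  x=-2.619: |R|=1.12466 >1
Interval (-2.5000, 0).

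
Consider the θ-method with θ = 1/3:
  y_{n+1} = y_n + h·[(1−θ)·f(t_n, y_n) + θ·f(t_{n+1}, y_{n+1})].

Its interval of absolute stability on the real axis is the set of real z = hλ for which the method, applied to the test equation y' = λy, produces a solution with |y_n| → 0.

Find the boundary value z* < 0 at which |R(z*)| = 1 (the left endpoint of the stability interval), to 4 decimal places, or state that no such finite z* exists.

z* = -6.0000.

With y'=λy (z=hλ):
  y_{n+1} = y_n + z·[2/3·y_n + 1/3·y_{n+1}] ⇒ (1 − 1/3z)y_{n+1} = (1 + 2/3z)y_n
  ⇒ R(z) = (1 + 2/3z)/(1 − 1/3z).

Solve |R(x)|<1 on ℝ⁻.
x=-1.23: |R|=0.1277
R=−1: 1+2/3x = −1+1/3x ⇒ -1/3x=2 ⇒ x=2/(-1/3)=-6.0000
Confirm numerically:
  x=-4.940: |R|=0.86650 <1
  x=-4.376: |R|=0.77983 <1
  x=-3.051: |R|=0.51264 <1
  x=-6.304: |R|=1.03267 >1
  x=-6.248: |R|=1.02682 >1
  x=-6.137: |R|=1.01499 >1
Interval (-6.0000, 0).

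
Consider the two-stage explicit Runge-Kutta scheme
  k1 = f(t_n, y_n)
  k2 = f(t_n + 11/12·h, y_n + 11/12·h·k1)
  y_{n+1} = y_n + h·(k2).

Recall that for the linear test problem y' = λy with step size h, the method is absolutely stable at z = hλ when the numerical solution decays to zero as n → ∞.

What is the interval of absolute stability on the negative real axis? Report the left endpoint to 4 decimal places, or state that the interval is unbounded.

z∈(-1.0909,0).

Set f=λy, z=hλ:
  k1=λy_n ⇒ h·k1=z·y_n;  k2=λ(1+11/12z)y_n ⇒ h·k2=z(1+11/12z)y_n
  y_{n+1}/y_n = 1 + z(1+11/12z) = 1 + z + 11/12z²
  ⇒ R(z) = 1 + z + 11/12z².

Boundary: |R(x)|=1, x<0.
x=-0.52: |R|=0.7279
R=1: x+11/12x²=0 ⇒ x=−12/11=-1.0909; min R=1−1/(4·11/12)=0.7273>−1
Confirm numerically:
  x=-0.995: |R|=0.91252 <1
  x=-0.975: |R|=0.89641 <1
  x=-0.685: |R|=0.74512 <1
  x=-1.258: |R|=1.19268 >1
  x=-1.254: |R|=1.18747 >1
  x=-1.175: |R|=1.09057 >1
So |R|<1 on (-1.0909, 0).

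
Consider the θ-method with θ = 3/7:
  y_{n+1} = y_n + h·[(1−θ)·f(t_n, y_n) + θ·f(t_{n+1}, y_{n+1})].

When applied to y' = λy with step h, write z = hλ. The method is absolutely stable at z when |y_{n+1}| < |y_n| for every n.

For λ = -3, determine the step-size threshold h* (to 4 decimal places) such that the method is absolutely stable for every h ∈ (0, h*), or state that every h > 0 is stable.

(-14.0000,0); λ=-3 ⇒ h* = (14)/3 = 4.6667.

On y'=λy, z=hλ:
  y_{n+1} = y_n + z·[4/7·y_n + 3/7·y_{n+1}] ⇒ (1 − 3/7z)y_{n+1} = (1 + 4/7z)y_n
  Hence R(z) = (1 + 4/7z)/(1 − 3/7z).

Solve |R(x)|<1 on ℝ⁻.
x=-0.97: |R|=0.3148
R=−1: 1+4/7x = −1+3/7x ⇒ -1/7x=2 ⇒ x=2/(-1/7)=-14.0000
Confirm numerically:
  x=-13.818: |R|=0.99624 <1
  x=-13.493: |R|=0.98932 <1
  x=-11.482: |R|=0.93925 <1
  x=-10.036: |R|=0.89318 <1
  x=-14.537: |R|=1.01061 >1
  x=-14.499: |R|=1.00988 >1
  x=-14.339: |R|=1.00678 >1
So |R|<1 on (-14.0000, 0).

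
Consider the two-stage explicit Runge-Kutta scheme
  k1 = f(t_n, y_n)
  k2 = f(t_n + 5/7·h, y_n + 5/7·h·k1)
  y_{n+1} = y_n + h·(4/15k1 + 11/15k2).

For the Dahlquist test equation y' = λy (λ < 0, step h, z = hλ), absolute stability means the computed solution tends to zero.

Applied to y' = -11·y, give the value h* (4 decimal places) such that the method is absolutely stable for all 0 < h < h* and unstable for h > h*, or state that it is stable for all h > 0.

(-1.9091,0); λ=-11 ⇒ h* = (21/11)/11 = 0.1736.

Test eqn y'=λy, z=hλ:
  k1=λy_n ⇒ h·k1=z·y_n;  k2=λ(1+5/7z)y_n ⇒ h·k2=z(1+5/7z)y_n
  y_{n+1}/y_n = 1 + 4/15z + 11/15z(1+5/7z) = 1 + z + 11/21z²
  so R(z) = 1 + z + 11/21z².

Need |R(x)|<1, x<0.
x=-1.58: |R|=0.7276
R=1: x+11/21x²=0 ⇒ x=−21/11=-1.9091; min R=1−1/(4·11/21)=0.5227>−1
Confirm numerically:
  x=-1.355: |R|=0.60673 <1
  x=-1.212: |R|=0.55745 <1
  x=-0.827: |R|=0.53125 <1
  x=-2.486: |R|=1.75125 >1
  x=-2.295: |R|=1.46392 >1
  x=-2.042: |R|=1.14216 >1
Interval (-1.9091, 0).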